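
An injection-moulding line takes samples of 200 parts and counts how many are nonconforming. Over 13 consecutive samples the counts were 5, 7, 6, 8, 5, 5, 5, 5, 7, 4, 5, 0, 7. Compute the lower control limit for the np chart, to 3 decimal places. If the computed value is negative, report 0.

p̄ = Σdᵢ / (k·n) = 69 / (13 × 200) = 0.02654
LCL = np̄ − 3·√(np̄(1−p̄)) = 5.3077 − 3 × 2.2731 = -1.5115 → 0 (negative, so LCL = 0)

0.000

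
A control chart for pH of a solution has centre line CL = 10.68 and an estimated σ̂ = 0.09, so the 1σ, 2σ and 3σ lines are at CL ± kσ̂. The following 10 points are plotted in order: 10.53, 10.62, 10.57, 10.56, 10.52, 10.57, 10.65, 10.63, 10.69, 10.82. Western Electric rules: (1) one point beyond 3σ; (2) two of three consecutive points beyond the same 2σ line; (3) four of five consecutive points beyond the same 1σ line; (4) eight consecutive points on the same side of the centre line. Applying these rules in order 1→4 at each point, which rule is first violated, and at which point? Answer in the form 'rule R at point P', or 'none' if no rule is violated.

rule 3 at point 5

Zone of each point (C = within 1σ̂, B = 1σ̂–2σ̂, A = 2σ̂–3σ̂, * = beyond 3σ̂; sign = side of CL): 1:-B, 2:-C, 3:-B, 4:-B, 5:-B, 6:-B, 7:-C, 8:-C, 9:+C, 10:+B
Rule 3 (four of five consecutive points beyond the same 1σ limit) is satisfied at point 5.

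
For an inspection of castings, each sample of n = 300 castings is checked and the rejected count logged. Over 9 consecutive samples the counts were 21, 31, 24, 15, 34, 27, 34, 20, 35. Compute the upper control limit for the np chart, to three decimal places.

p̄ = Σdᵢ / (k·n) = 241 / (9 × 300) = 0.08926
UCL = np̄ + 3·√(np̄(1−p̄)) = 26.7778 + 3 × √(26.7778×0.91074) = 26.7778 + 3 × 4.9384 = 41.5929

41.593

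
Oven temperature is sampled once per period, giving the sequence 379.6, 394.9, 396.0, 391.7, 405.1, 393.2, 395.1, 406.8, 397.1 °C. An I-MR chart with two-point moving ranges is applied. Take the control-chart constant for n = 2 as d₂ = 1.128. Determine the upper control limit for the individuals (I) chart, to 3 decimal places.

X̄ = (379.6 + 394.9 + 396.0 + 391.7 + 405.1 + 393.2 + 395.1 + 406.8 + 397.1) / 9 = 395.5000
Moving ranges: 15.3, 1.1, 4.3, 13.4, 11.9, 1.9, 11.7, 9.7; M̄R̄ = 69.3000 / 8 = 8.6625
UCL = X̄ + 3·M̄R̄/d₂ = 395.5000 + 3 × 8.6625 / 1.128 = 418.5386

418.539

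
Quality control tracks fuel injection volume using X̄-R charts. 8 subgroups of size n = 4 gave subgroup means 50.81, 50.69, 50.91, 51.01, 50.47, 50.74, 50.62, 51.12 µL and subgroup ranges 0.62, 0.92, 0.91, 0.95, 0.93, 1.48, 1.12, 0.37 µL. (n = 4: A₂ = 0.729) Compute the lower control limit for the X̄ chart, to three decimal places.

X̄̄ = (50.81 + 50.69 + 50.91 + 51.01 + 50.47 + 50.74 + 50.62 + 51.12) / 8 = 406.3700 / 8 = 50.7963
R̄ = (0.62 + 0.92 + 0.91 + 0.95 + 0.93 + 1.48 + 1.12 + 0.37) / 8 = 7.3000 / 8 = 0.9125
LCL = X̄̄ − A₂·R̄ = 50.7963 − 0.729 × 0.9125 = 50.1310

50.131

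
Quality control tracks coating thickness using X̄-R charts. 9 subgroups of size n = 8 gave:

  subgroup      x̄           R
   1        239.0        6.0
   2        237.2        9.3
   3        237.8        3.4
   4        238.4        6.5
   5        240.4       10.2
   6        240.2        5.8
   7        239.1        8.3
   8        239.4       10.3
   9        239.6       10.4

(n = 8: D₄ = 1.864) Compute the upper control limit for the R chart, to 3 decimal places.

14.539

R̄ = (6.0 + 9.3 + 3.4 + 6.5 + 10.2 + 5.8 + 8.3 + 10.3 + 10.4) / 9 = 70.2000 / 9 = 7.8000
UCL_R = D₄·R̄ = 1.864 × 7.8000 = 14.5392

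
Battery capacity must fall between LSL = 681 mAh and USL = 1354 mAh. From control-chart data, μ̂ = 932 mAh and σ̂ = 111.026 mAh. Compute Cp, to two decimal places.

1.01

Cp = (USL − LSL) / (6σ̂) = (1354 − 681) / (6 × 111.026) = 673.0000 / 666.1560 = 1.0103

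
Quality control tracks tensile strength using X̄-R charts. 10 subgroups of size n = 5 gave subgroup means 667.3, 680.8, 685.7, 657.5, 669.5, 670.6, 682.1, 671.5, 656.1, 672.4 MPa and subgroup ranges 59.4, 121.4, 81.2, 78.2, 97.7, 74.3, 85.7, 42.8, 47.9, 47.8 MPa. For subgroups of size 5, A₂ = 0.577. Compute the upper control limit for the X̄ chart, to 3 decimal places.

713.840

X̄̄ = (667.3 + 680.8 + 685.7 + 657.5 + 669.5 + 670.6 + 682.1 + 671.5 + 656.1 + 672.4) / 10 = 6713.5000 / 10 = 671.3500
R̄ = (59.4 + 121.4 + 81.2 + 78.2 + 97.7 + 74.3 + 85.7 + 42.8 + 47.9 + 47.8) / 10 = 736.4000 / 10 = 73.6400
UCL = X̄̄ + A₂·R̄ = 671.3500 + 0.577 × 73.6400 = 713.8403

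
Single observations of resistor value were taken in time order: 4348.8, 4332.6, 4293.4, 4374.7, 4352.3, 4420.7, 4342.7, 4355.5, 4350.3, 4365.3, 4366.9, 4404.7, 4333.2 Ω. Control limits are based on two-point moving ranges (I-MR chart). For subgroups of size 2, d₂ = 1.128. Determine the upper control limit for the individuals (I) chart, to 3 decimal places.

X̄ = (4348.8 + 4332.6 + 4293.4 + 4374.7 + 4352.3 + 4420.7 + 4342.7 + 4355.5 + 4350.3 + 4365.3 + 4366.9 + 4404.7 + 4333.2) / 13 = 4357.0077
Moving ranges: 16.2, 39.2, 81.3, 22.4, 68.4, 78.0, 12.8, 5.2, 15.0, 1.6, 37.8, 71.5; M̄R̄ = 449.4000 / 12 = 37.4500
UCL = X̄ + 3·M̄R̄/d₂ = 4357.0077 + 3 × 37.4500 / 1.128 = 4456.6088

4456.609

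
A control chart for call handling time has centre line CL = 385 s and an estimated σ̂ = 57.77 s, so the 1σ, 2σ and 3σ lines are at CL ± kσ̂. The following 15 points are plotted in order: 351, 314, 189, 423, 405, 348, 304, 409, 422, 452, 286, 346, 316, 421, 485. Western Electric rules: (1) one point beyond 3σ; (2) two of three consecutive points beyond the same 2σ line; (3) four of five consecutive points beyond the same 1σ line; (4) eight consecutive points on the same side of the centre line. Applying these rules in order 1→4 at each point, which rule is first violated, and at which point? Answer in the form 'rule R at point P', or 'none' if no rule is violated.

Zone of each point (C = within 1σ̂, B = 1σ̂–2σ̂, A = 2σ̂–3σ̂, * = beyond 3σ̂; sign = side of CL): 1:-C, 2:-B, 3:-*, 4:+C, 5:+C, 6:-C, 7:-B, 8:+C, 9:+C, 10:+B, 11:-B, 12:-C, 13:-B, 14:+C, 15:+B
Rule 1 (one point beyond the 3σ limits) is satisfied at point 3.

rule 1 at point 3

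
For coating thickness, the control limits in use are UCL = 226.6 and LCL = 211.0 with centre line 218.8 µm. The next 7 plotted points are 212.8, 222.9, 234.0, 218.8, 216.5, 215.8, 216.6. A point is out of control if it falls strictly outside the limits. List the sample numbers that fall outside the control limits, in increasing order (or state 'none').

3

Compare each point to [211.0, 226.6]: sample 3 = 234.0 > UCL.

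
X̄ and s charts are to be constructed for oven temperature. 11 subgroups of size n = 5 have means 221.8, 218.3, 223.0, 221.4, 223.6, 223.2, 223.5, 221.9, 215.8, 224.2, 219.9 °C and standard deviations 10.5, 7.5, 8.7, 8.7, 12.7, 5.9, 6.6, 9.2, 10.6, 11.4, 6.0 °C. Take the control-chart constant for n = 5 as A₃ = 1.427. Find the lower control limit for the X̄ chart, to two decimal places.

X̄̄ = (221.8 + 218.3 + 223.0 + 221.4 + 223.6 + 223.2 + 223.5 + 221.9 + 215.8 + 224.2 + 219.9) / 11 = 221.5091
s̄ = (10.5 + 7.5 + 8.7 + 8.7 + 12.7 + 5.9 + 6.6 + 9.2 + 10.6 + 11.4 + 6.0) / 11 = 8.8909
LCL = X̄̄ − A₃·s̄ = 221.5091 − 1.427 × 8.8909 = 208.8218

208.82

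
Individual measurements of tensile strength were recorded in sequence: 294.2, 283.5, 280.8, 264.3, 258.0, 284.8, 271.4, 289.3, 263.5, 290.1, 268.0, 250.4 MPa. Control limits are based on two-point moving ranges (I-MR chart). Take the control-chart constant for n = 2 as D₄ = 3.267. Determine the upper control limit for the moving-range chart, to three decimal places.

Moving ranges: 10.7, 2.7, 16.5, 6.3, 26.8, 13.4, 17.9, 25.8, 26.6, 22.1, 17.6; M̄R̄ = 186.4000 / 11 = 16.9455
UCL_MR = D₄·M̄R̄ = 3.267 × 16.9455 = 55.3608

55.361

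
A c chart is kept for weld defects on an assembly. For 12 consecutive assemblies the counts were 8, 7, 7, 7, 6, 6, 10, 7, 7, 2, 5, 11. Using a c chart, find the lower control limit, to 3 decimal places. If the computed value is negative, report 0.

c̄ = (8 + 7 + 7 + 7 + 6 + 6 + 10 + 7 + 7 + 2 + 5 + 11) / 12 = 83 / 12 = 6.9167
LCL = c̄ − 3√c̄ = 6.9167 − 3 × 2.6300 = -0.9732 → 0 (cannot be negative)

0.000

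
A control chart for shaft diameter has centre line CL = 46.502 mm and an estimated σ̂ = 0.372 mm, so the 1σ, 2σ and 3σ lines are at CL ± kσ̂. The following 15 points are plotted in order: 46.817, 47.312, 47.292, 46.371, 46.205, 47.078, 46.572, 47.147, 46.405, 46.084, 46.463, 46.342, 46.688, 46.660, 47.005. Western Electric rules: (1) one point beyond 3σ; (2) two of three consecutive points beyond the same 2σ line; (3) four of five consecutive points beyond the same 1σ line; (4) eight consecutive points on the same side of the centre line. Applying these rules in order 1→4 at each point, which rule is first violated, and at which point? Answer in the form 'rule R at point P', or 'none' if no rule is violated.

rule 2 at point 3

Zone of each point (C = within 1σ̂, B = 1σ̂–2σ̂, A = 2σ̂–3σ̂, * = beyond 3σ̂; sign = side of CL): 1:+C, 2:+A, 3:+A, 4:-C, 5:-C, 6:+B, 7:+C, 8:+B, 9:-C, 10:-B, 11:-C, 12:-C, 13:+C, 14:+C, 15:+B
Rule 2 (two of three consecutive points beyond the same 2σ limit) is satisfied at point 3.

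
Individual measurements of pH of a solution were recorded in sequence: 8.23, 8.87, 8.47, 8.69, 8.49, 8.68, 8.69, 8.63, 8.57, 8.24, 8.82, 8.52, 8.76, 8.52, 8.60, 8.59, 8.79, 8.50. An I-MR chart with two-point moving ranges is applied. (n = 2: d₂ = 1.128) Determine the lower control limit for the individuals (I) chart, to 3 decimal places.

7.959

X̄ = (8.23 + 8.87 + 8.47 + 8.69 + 8.49 + 8.68 + 8.69 + 8.63 + 8.57 + 8.24 + 8.82 + 8.52 + 8.76 + 8.52 + 8.60 + 8.59 + 8.79 + 8.50) / 18 = 8.5922
Moving ranges: 0.64, 0.40, 0.22, 0.20, 0.19, 0.01, 0.06, 0.06, 0.33, 0.58, 0.30, 0.24, 0.24, 0.08, 0.01, 0.20, 0.29; M̄R̄ = 4.0500 / 17 = 0.2382
LCL = X̄ − 3·M̄R̄/d₂ = 8.5922 − 3 × 0.2382 / 1.128 = 7.9586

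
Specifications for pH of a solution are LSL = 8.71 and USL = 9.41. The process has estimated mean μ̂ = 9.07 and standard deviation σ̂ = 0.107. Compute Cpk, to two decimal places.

1.06

Cpu = (USL − μ̂) / (3σ̂) = (9.41 − 9.07) / (3 × 0.107) = 1.0592; Cpl = (μ̂ − LSL) / (3σ̂) = (9.07 − 8.71) / (3 × 0.107) = 1.1215; Cpk = min(Cpu, Cpl) = 1.0592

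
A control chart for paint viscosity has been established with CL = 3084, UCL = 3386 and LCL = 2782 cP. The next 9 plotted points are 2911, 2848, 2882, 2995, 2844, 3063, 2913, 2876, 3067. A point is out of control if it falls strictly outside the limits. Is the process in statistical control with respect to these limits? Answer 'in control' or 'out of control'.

All 9 points lie within [2782, 3386].

in control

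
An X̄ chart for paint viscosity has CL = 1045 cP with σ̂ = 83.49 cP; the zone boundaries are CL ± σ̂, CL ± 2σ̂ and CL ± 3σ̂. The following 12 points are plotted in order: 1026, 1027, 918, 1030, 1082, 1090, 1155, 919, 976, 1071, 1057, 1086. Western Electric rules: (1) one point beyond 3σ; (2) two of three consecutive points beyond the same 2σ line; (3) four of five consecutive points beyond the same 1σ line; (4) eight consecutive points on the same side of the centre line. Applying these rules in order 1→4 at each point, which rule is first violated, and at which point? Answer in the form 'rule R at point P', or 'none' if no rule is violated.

none

Zone of each point (C = within 1σ̂, B = 1σ̂–2σ̂, A = 2σ̂–3σ̂, * = beyond 3σ̂; sign = side of CL): 1:-C, 2:-C, 3:-B, 4:-C, 5:+C, 6:+C, 7:+B, 8:-B, 9:-C, 10:+C, 11:+C, 12:+C
No rule fires across all 12 points.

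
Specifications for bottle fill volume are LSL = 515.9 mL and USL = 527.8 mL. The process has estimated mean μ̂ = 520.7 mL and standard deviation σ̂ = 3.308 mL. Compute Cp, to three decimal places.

Cp = (USL − LSL) / (6σ̂) = (527.8 − 515.9) / (6 × 3.308) = 11.9000 / 19.8480 = 0.5996

0.600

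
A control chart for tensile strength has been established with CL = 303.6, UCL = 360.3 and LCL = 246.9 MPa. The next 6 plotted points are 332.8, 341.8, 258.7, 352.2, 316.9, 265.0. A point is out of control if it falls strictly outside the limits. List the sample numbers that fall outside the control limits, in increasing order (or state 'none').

none

All 6 points lie within [246.9, 360.3].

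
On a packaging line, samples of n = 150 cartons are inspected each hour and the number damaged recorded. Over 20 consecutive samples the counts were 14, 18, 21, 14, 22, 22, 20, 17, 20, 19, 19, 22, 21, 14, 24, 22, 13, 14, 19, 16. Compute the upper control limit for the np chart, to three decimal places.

30.646

p̄ = Σdᵢ / (k·n) = 371 / (20 × 150) = 0.12367
UCL = np̄ + 3·√(np̄(1−p̄)) = 18.5500 + 3 × √(18.5500×0.87633) = 18.5500 + 3 × 4.0319 = 30.6456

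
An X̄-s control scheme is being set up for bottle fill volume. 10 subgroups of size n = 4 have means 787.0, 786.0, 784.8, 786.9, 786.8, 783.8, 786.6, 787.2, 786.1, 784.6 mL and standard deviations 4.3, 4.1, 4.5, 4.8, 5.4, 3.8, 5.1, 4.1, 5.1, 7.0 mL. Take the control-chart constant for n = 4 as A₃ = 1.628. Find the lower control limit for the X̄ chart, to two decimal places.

X̄̄ = (787.0 + 786.0 + 784.8 + 786.9 + 786.8 + 783.8 + 786.6 + 787.2 + 786.1 + 784.6) / 10 = 785.9800
s̄ = (4.3 + 4.1 + 4.5 + 4.8 + 5.4 + 3.8 + 5.1 + 4.1 + 5.1 + 7.0) / 10 = 4.8200
LCL = X̄̄ − A₃·s̄ = 785.9800 − 1.628 × 4.8200 = 778.1330

778.13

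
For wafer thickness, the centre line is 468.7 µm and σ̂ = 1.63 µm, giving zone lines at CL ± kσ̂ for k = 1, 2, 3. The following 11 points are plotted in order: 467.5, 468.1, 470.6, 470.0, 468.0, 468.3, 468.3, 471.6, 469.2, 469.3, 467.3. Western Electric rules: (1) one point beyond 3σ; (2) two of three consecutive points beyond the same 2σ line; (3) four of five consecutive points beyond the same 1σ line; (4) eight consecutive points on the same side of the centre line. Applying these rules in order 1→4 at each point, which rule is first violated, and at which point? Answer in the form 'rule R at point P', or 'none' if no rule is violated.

Zone of each point (C = within 1σ̂, B = 1σ̂–2σ̂, A = 2σ̂–3σ̂, * = beyond 3σ̂; sign = side of CL): 1:-C, 2:-C, 3:+B, 4:+C, 5:-C, 6:-C, 7:-C, 8:+B, 9:+C, 10:+C, 11:-C
No rule fires across all 11 points.

none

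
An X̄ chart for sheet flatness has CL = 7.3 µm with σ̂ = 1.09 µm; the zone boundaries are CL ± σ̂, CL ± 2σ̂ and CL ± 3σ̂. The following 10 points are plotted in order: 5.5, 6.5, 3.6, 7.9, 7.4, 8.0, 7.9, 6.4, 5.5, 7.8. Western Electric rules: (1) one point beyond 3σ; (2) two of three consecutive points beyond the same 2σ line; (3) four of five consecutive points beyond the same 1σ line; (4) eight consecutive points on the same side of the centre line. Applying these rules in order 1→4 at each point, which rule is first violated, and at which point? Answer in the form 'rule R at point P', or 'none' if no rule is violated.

rule 1 at point 3

Zone of each point (C = within 1σ̂, B = 1σ̂–2σ̂, A = 2σ̂–3σ̂, * = beyond 3σ̂; sign = side of CL): 1:-B, 2:-C, 3:-*, 4:+C, 5:+C, 6:+C, 7:+C, 8:-C, 9:-B, 10:+C
Rule 1 (one point beyond the 3σ limits) is satisfied at point 3.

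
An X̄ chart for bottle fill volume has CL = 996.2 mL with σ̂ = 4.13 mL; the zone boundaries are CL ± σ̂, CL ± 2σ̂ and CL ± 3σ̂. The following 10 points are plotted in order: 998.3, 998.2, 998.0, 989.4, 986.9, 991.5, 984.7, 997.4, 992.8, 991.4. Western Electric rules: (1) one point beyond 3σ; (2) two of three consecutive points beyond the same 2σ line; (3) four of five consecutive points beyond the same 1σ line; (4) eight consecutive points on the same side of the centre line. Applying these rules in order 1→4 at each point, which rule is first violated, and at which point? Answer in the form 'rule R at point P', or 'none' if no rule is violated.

rule 2 at point 7

Zone of each point (C = within 1σ̂, B = 1σ̂–2σ̂, A = 2σ̂–3σ̂, * = beyond 3σ̂; sign = side of CL): 1:+C, 2:+C, 3:+C, 4:-B, 5:-A, 6:-B, 7:-A, 8:+C, 9:-C, 10:-B
Rule 2 (two of three consecutive points beyond the same 2σ limit) is satisfied at point 7.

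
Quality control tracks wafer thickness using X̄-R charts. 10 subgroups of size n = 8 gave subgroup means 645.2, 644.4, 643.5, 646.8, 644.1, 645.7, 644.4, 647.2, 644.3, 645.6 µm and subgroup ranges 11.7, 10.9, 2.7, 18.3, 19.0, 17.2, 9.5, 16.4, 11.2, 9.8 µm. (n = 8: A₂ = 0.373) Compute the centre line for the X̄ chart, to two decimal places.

X̄̄ = (645.2 + 644.4 + 643.5 + 646.8 + 644.1 + 645.7 + 644.4 + 647.2 + 644.3 + 645.6) / 10 = 6451.2000 / 10 = 645.1200
CL = X̄̄ = 645.1200

645.12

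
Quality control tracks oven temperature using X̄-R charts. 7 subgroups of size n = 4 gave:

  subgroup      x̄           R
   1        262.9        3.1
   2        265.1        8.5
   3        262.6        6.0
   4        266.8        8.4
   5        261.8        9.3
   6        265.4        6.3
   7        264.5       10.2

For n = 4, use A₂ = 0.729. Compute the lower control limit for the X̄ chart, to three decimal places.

258.763

X̄̄ = (262.9 + 265.1 + 262.6 + 266.8 + 261.8 + 265.4 + 264.5) / 7 = 1849.1000 / 7 = 264.1571
R̄ = (3.1 + 8.5 + 6.0 + 8.4 + 9.3 + 6.3 + 10.2) / 7 = 51.8000 / 7 = 7.4000
LCL = X̄̄ − A₂·R̄ = 264.1571 − 0.729 × 7.4000 = 258.7625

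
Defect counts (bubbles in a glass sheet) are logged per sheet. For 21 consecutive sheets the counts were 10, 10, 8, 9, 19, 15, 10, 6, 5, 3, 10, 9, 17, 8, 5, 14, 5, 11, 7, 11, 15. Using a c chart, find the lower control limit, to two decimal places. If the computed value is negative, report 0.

c̄ = (10 + 10 + 8 + 9 + 19 + 15 + 10 + 6 + 5 + 3 + 10 + 9 + 17 + 8 + 5 + 14 + 5 + 11 + 7 + 11 + 15) / 21 = 207 / 21 = 9.8571
LCL = c̄ − 3√c̄ = 9.8571 − 3 × 3.1396 = 0.4383

0.44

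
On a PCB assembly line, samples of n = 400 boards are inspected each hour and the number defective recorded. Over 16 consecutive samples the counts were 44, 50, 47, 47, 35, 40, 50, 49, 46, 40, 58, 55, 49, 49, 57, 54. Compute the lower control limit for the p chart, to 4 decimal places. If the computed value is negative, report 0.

p̄ = Σdᵢ / (k·n) = 770 / (16 × 400) = 0.12031
LCL = p̄ − 3·√(p̄(1−p̄)/n) = 0.12031 − 3 × 0.01627 = 0.07151

0.0715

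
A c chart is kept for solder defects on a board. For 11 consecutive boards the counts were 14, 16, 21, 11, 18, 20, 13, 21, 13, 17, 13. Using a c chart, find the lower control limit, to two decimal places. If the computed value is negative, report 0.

c̄ = (14 + 16 + 21 + 11 + 18 + 20 + 13 + 21 + 13 + 17 + 13) / 11 = 177 / 11 = 16.0909
LCL = c̄ − 3√c̄ = 16.0909 − 3 × 4.0113 = 4.0569

4.06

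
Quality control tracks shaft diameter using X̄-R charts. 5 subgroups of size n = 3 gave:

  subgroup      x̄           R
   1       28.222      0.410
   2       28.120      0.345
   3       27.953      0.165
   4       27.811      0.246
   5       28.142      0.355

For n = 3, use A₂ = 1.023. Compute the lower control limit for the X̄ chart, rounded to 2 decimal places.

27.74

X̄̄ = (28.222 + 28.120 + 27.953 + 27.811 + 28.142) / 5 = 140.2480 / 5 = 28.0496
R̄ = (0.410 + 0.345 + 0.165 + 0.246 + 0.355) / 5 = 1.5210 / 5 = 0.3042
LCL = X̄̄ − A₂·R̄ = 28.0496 − 1.023 × 0.3042 = 27.7384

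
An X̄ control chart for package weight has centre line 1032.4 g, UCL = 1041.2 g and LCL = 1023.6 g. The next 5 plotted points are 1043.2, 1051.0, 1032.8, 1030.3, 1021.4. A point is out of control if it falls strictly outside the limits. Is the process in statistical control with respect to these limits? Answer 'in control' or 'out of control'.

Compare each point to [1023.6, 1041.2]: sample 1 = 1043.2 > UCL; sample 2 = 1051.0 > UCL; sample 5 = 1021.4 < LCL.

out of control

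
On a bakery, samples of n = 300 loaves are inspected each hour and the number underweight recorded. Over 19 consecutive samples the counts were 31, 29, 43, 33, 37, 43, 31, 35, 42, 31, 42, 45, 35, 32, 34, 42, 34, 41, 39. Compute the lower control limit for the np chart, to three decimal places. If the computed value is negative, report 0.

19.745

p̄ = Σdᵢ / (k·n) = 699 / (19 × 300) = 0.12263
LCL = np̄ − 3·√(np̄(1−p̄)) = 36.7895 − 3 × 5.6814 = 19.7454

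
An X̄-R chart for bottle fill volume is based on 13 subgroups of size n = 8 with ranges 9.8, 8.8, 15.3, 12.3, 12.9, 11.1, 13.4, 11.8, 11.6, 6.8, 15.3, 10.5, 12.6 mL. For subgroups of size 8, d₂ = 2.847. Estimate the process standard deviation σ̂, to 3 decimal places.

R̄ = (9.8 + 8.8 + 15.3 + 12.3 + 12.9 + 11.1 + 13.4 + 11.8 + 11.6 + 6.8 + 15.3 + 10.5 + 12.6) / 13 = 11.7077
σ̂ = R̄ / d₂ = 11.7077 / 2.847 = 4.1123

4.112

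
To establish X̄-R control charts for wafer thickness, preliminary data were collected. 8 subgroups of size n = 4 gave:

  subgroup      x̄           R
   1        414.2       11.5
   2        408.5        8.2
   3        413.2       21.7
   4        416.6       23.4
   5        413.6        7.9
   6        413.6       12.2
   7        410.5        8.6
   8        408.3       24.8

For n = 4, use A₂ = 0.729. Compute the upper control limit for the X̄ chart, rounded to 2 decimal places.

423.09

X̄̄ = (414.2 + 408.5 + 413.2 + 416.6 + 413.6 + 413.6 + 410.5 + 408.3) / 8 = 3298.5000 / 8 = 412.3125
R̄ = (11.5 + 8.2 + 21.7 + 23.4 + 7.9 + 12.2 + 8.6 + 24.8) / 8 = 118.3000 / 8 = 14.7875
UCL = X̄̄ + A₂·R̄ = 412.3125 + 0.729 × 14.7875 = 423.0926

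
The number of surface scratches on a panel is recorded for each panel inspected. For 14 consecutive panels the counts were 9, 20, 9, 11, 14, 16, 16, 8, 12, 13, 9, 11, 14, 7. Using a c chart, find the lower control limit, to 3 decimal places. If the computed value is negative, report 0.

c̄ = (9 + 20 + 9 + 11 + 14 + 16 + 16 + 8 + 12 + 13 + 9 + 11 + 14 + 7) / 14 = 169 / 14 = 12.0714
LCL = c̄ − 3√c̄ = 12.0714 − 3 × 3.4744 = 1.6482

1.648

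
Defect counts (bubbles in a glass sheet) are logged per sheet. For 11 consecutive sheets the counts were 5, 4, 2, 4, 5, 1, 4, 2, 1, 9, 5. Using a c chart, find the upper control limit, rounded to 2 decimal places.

c̄ = (5 + 4 + 2 + 4 + 5 + 1 + 4 + 2 + 1 + 9 + 5) / 11 = 42 / 11 = 3.8182
UCL = c̄ + 3√c̄ = 3.8182 + 3 × √3.8182 = 3.8182 + 3 × 1.9540 = 9.6802

9.68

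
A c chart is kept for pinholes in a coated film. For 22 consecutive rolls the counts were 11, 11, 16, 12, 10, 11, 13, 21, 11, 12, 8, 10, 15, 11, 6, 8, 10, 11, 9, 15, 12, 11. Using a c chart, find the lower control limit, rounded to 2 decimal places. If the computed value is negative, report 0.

1.35

c̄ = (11 + 11 + 16 + 12 + 10 + 11 + 13 + 21 + 11 + 12 + 8 + 10 + 15 + 11 + 6 + 8 + 10 + 11 + 9 + 15 + 12 + 11) / 22 = 254 / 22 = 11.5455
LCL = c̄ − 3√c̄ = 11.5455 − 3 × 3.3979 = 1.3519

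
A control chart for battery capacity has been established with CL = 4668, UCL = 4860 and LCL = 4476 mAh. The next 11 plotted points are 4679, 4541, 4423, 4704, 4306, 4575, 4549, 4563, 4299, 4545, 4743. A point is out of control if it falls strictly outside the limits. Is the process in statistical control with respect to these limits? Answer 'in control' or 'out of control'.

out of control

Compare each point to [4476, 4860]: sample 3 = 4423 < LCL; sample 5 = 4306 < LCL; sample 9 = 4299 < LCL.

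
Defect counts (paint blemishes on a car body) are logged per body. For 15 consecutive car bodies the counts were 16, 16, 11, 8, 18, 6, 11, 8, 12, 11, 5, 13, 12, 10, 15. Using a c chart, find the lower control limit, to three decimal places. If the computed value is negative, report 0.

c̄ = (16 + 16 + 11 + 8 + 18 + 6 + 11 + 8 + 12 + 11 + 5 + 13 + 12 + 10 + 15) / 15 = 172 / 15 = 11.4667
LCL = c̄ − 3√c̄ = 11.4667 − 3 × 3.3862 = 1.3079

1.308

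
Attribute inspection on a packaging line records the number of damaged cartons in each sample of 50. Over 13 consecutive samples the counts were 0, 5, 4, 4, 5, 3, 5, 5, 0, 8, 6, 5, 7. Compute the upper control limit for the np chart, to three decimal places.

p̄ = Σdᵢ / (k·n) = 57 / (13 × 50) = 0.08769
UCL = np̄ + 3·√(np̄(1−p̄)) = 4.3846 + 3 × √(4.3846×0.91231) = 4.3846 + 3 × 2.0000 = 10.3847

10.385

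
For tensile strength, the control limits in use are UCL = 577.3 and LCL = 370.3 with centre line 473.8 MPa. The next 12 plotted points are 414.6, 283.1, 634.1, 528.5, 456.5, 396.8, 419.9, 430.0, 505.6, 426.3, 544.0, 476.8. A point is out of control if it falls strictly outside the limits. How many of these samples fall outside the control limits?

Compare each point to [370.3, 577.3]: sample 2 = 283.1 < LCL; sample 3 = 634.1 > UCL.

2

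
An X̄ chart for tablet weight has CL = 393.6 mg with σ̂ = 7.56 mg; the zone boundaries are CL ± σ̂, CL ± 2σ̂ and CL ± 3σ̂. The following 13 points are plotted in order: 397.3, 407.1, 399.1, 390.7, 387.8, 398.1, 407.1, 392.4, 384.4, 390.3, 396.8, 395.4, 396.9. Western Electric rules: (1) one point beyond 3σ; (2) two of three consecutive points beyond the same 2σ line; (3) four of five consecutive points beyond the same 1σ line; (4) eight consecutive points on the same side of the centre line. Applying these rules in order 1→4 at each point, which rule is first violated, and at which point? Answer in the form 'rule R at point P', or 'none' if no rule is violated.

Zone of each point (C = within 1σ̂, B = 1σ̂–2σ̂, A = 2σ̂–3σ̂, * = beyond 3σ̂; sign = side of CL): 1:+C, 2:+B, 3:+C, 4:-C, 5:-C, 6:+C, 7:+B, 8:-C, 9:-B, 10:-C, 11:+C, 12:+C, 13:+C
No rule fires across all 13 points.

none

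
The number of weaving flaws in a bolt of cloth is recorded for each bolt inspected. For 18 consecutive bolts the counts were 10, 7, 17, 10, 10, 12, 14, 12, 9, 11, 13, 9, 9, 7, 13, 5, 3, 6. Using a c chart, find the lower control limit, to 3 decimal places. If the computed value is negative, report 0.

c̄ = (10 + 7 + 17 + 10 + 10 + 12 + 14 + 12 + 9 + 11 + 13 + 9 + 9 + 7 + 13 + 5 + 3 + 6) / 18 = 177 / 18 = 9.8333
LCL = c̄ − 3√c̄ = 9.8333 − 3 × 3.1358 = 0.4259

0.426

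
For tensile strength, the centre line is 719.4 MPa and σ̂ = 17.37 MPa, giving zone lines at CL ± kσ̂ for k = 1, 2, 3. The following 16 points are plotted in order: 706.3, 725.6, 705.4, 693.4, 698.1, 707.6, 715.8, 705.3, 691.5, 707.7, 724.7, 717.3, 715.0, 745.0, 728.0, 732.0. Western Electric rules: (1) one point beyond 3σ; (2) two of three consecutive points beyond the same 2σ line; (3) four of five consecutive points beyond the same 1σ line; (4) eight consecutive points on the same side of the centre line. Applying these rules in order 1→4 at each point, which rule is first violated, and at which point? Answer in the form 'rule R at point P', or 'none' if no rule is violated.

rule 4 at point 10

Zone of each point (C = within 1σ̂, B = 1σ̂–2σ̂, A = 2σ̂–3σ̂, * = beyond 3σ̂; sign = side of CL): 1:-C, 2:+C, 3:-C, 4:-B, 5:-B, 6:-C, 7:-C, 8:-C, 9:-B, 10:-C, 11:+C, 12:-C, 13:-C, 14:+B, 15:+C, 16:+C
Rule 4 (eight consecutive points on the same side of the centre line) is satisfied at point 10.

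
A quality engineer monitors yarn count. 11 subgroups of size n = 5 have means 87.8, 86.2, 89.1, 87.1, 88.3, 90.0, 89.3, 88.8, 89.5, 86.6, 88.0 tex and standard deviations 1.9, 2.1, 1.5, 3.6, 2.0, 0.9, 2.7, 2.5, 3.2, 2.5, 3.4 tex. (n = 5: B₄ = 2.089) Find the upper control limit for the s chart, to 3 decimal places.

4.995

s̄ = (1.9 + 2.1 + 1.5 + 3.6 + 2.0 + 0.9 + 2.7 + 2.5 + 3.2 + 2.5 + 3.4) / 11 = 2.3909
UCL_s = B₄·s̄ = 2.089 × 2.3909 = 4.9946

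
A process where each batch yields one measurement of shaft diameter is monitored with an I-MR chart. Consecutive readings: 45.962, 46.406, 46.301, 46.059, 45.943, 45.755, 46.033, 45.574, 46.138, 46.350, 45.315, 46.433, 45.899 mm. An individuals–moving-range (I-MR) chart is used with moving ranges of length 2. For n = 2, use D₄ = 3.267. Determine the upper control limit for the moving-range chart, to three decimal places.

Moving ranges: 0.444, 0.105, 0.242, 0.116, 0.188, 0.278, 0.459, 0.564, 0.212, 1.035, 1.118, 0.534; M̄R̄ = 5.2950 / 12 = 0.4412
UCL_MR = D₄·M̄R̄ = 3.267 × 0.4412 = 1.4416

1.442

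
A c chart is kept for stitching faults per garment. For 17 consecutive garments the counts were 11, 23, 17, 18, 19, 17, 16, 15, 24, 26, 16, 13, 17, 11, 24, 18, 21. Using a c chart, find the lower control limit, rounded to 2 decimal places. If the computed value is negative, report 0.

c̄ = (11 + 23 + 17 + 18 + 19 + 17 + 16 + 15 + 24 + 26 + 16 + 13 + 17 + 11 + 24 + 18 + 21) / 17 = 306 / 17 = 18.0000
LCL = c̄ − 3√c̄ = 18.0000 − 3 × 4.2426 = 5.2721

5.27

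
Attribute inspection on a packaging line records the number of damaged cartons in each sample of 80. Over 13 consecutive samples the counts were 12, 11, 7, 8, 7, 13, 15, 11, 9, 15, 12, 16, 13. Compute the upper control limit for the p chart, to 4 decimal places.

0.2608

p̄ = Σdᵢ / (k·n) = 149 / (13 × 80) = 0.14327
UCL = p̄ + 3·√(p̄(1−p̄)/n) = 0.14327 + 3 × √(0.14327×0.85673/80) = 0.14327 + 3 × 0.03917 = 0.26078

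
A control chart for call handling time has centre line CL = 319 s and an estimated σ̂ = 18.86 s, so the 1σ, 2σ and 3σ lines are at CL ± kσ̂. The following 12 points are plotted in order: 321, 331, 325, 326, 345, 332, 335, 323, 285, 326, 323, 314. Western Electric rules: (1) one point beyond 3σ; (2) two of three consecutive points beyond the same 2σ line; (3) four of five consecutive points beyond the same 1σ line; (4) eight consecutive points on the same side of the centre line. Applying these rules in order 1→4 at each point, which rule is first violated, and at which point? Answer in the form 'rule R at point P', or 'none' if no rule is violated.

rule 4 at point 8

Zone of each point (C = within 1σ̂, B = 1σ̂–2σ̂, A = 2σ̂–3σ̂, * = beyond 3σ̂; sign = side of CL): 1:+C, 2:+C, 3:+C, 4:+C, 5:+B, 6:+C, 7:+C, 8:+C, 9:-B, 10:+C, 11:+C, 12:-C
Rule 4 (eight consecutive points on the same side of the centre line) is satisfied at point 8.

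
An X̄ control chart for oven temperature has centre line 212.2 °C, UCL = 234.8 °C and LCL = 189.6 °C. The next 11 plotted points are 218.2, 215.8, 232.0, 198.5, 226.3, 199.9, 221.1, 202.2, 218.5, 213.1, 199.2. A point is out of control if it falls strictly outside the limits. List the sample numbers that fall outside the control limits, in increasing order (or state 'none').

All 11 points lie within [189.6, 234.8].

none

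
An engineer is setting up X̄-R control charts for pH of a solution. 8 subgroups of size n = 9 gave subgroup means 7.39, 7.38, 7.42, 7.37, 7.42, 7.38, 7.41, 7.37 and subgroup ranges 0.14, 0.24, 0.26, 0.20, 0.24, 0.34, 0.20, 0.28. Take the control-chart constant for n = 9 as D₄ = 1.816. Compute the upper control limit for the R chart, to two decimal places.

0.43

R̄ = (0.14 + 0.24 + 0.26 + 0.20 + 0.24 + 0.34 + 0.20 + 0.28) / 8 = 1.9000 / 8 = 0.2375
UCL_R = D₄·R̄ = 1.816 × 0.2375 = 0.4313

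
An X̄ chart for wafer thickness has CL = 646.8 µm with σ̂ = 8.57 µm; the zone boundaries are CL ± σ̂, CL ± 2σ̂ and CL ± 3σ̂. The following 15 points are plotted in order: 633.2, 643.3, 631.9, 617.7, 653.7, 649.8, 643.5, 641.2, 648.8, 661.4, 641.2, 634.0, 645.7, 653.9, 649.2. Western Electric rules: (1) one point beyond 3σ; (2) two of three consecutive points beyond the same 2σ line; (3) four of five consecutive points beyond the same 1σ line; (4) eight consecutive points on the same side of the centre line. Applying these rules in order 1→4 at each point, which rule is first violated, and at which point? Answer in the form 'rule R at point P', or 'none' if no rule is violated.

rule 1 at point 4

Zone of each point (C = within 1σ̂, B = 1σ̂–2σ̂, A = 2σ̂–3σ̂, * = beyond 3σ̂; sign = side of CL): 1:-B, 2:-C, 3:-B, 4:-*, 5:+C, 6:+C, 7:-C, 8:-C, 9:+C, 10:+B, 11:-C, 12:-B, 13:-C, 14:+C, 15:+C
Rule 1 (one point beyond the 3σ limits) is satisfied at point 4.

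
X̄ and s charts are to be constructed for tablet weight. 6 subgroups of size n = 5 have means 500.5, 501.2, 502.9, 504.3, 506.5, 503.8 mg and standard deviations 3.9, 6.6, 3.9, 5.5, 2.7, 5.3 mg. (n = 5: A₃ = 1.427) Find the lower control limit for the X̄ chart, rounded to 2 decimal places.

X̄̄ = (500.5 + 501.2 + 502.9 + 504.3 + 506.5 + 503.8) / 6 = 503.2000
s̄ = (3.9 + 6.6 + 3.9 + 5.5 + 2.7 + 5.3) / 6 = 4.6500
LCL = X̄̄ − A₃·s̄ = 503.2000 − 1.427 × 4.6500 = 496.5644

496.56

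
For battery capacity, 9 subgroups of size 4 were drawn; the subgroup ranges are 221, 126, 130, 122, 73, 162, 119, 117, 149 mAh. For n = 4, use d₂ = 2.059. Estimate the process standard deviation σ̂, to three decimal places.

R̄ = (221 + 126 + 130 + 122 + 73 + 162 + 119 + 117 + 149) / 9 = 135.4444
σ̂ = R̄ / d₂ = 135.4444 / 2.059 = 65.7817

65.782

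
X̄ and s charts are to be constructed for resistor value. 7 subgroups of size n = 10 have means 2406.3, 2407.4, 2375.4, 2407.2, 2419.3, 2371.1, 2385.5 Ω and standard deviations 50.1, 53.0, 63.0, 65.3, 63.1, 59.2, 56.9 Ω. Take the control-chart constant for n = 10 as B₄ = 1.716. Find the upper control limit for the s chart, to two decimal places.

s̄ = (50.1 + 53.0 + 63.0 + 65.3 + 63.1 + 59.2 + 56.9) / 7 = 58.6571
UCL_s = B₄·s̄ = 1.716 × 58.6571 = 100.6557

100.66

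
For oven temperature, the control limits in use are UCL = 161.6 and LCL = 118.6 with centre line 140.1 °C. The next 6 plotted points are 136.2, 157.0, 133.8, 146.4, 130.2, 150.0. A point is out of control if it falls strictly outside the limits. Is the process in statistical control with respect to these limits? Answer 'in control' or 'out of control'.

in control

All 6 points lie within [118.6, 161.6].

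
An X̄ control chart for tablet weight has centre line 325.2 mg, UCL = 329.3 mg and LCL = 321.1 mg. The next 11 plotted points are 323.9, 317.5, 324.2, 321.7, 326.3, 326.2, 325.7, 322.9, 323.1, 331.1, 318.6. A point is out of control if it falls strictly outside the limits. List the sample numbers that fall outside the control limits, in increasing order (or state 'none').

Compare each point to [321.1, 329.3]: sample 2 = 317.5 < LCL; sample 10 = 331.1 > UCL; sample 11 = 318.6 < LCL.

2, 10, 11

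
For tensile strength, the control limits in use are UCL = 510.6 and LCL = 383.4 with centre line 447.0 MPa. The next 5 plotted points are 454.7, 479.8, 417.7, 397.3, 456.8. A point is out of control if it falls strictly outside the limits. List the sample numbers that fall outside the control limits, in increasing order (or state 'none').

none

All 5 points lie within [383.4, 510.6].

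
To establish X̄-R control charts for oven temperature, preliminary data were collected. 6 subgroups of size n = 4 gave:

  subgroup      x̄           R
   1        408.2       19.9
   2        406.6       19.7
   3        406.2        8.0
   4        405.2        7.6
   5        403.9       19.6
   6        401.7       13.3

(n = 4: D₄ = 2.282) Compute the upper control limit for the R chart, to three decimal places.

33.507

R̄ = (19.9 + 19.7 + 8.0 + 7.6 + 19.6 + 13.3) / 6 = 88.1000 / 6 = 14.6833
UCL_R = D₄·R̄ = 2.282 × 14.6833 = 33.5074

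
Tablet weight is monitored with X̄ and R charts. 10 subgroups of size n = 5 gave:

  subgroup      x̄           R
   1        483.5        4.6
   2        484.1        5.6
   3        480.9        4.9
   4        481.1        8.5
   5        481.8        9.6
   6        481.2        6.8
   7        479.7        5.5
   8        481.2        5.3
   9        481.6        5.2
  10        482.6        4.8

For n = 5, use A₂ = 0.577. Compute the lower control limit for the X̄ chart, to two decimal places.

478.26

X̄̄ = (483.5 + 484.1 + 480.9 + 481.1 + 481.8 + 481.2 + 479.7 + 481.2 + 481.6 + 482.6) / 10 = 4817.7000 / 10 = 481.7700
R̄ = (4.6 + 5.6 + 4.9 + 8.5 + 9.6 + 6.8 + 5.5 + 5.3 + 5.2 + 4.8) / 10 = 60.8000 / 10 = 6.0800
LCL = X̄̄ − A₂·R̄ = 481.7700 − 0.577 × 6.0800 = 478.2618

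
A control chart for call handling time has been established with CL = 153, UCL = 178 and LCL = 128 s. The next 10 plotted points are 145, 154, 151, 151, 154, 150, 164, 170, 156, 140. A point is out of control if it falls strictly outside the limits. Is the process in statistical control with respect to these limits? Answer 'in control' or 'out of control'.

in control

All 10 points lie within [128, 178].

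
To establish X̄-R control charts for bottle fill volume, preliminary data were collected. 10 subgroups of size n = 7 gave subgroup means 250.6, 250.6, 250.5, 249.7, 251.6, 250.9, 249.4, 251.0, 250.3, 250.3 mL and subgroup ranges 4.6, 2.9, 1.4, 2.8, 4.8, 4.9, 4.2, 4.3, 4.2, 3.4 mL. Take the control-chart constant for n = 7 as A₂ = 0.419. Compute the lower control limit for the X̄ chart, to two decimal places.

248.92

X̄̄ = (250.6 + 250.6 + 250.5 + 249.7 + 251.6 + 250.9 + 249.4 + 251.0 + 250.3 + 250.3) / 10 = 2504.9000 / 10 = 250.4900
R̄ = (4.6 + 2.9 + 1.4 + 2.8 + 4.8 + 4.9 + 4.2 + 4.3 + 4.2 + 3.4) / 10 = 37.5000 / 10 = 3.7500
LCL = X̄̄ − A₂·R̄ = 250.4900 − 0.419 × 3.7500 = 248.9188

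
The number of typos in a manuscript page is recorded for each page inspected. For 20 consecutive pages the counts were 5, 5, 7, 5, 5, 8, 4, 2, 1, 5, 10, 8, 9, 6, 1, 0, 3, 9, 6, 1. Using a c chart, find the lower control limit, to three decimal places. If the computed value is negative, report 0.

0.000

c̄ = (5 + 5 + 7 + 5 + 5 + 8 + 4 + 2 + 1 + 5 + 10 + 8 + 9 + 6 + 1 + 0 + 3 + 9 + 6 + 1) / 20 = 100 / 20 = 5.0000
LCL = c̄ − 3√c̄ = 5.0000 − 3 × 2.2361 = -1.7082 → 0 (cannot be negative)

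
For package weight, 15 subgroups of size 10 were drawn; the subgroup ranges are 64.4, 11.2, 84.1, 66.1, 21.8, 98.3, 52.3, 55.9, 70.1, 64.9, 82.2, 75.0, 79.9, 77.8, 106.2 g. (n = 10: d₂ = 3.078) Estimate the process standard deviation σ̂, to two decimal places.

21.88

R̄ = (64.4 + 11.2 + 84.1 + 66.1 + 21.8 + 98.3 + 52.3 + 55.9 + 70.1 + 64.9 + 82.2 + 75.0 + 79.9 + 77.8 + 106.2) / 15 = 67.3467
σ̂ = R̄ / d₂ = 67.3467 / 3.078 = 21.8800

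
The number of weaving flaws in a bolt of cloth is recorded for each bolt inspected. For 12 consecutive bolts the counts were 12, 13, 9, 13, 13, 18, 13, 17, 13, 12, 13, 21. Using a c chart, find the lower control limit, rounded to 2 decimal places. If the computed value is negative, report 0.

2.73

c̄ = (12 + 13 + 9 + 13 + 13 + 18 + 13 + 17 + 13 + 12 + 13 + 21) / 12 = 167 / 12 = 13.9167
LCL = c̄ − 3√c̄ = 13.9167 − 3 × 3.7305 = 2.7252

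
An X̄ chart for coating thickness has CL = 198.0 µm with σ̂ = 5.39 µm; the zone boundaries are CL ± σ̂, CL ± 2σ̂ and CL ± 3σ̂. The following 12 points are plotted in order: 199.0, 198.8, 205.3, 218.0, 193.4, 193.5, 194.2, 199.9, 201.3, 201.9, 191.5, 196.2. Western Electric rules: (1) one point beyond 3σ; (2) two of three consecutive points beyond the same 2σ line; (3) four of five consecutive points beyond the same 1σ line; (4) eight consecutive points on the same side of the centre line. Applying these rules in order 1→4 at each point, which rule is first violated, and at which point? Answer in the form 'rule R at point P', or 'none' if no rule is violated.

rule 1 at point 4

Zone of each point (C = within 1σ̂, B = 1σ̂–2σ̂, A = 2σ̂–3σ̂, * = beyond 3σ̂; sign = side of CL): 1:+C, 2:+C, 3:+B, 4:+*, 5:-C, 6:-C, 7:-C, 8:+C, 9:+C, 10:+C, 11:-B, 12:-C
Rule 1 (one point beyond the 3σ limits) is satisfied at point 4.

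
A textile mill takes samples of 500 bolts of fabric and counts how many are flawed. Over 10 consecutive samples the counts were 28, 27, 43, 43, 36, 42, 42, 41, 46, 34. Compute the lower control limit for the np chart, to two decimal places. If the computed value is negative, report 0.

p̄ = Σdᵢ / (k·n) = 382 / (10 × 500) = 0.07640
LCL = np̄ − 3·√(np̄(1−p̄)) = 38.2000 − 3 × 5.9398 = 20.3805

20.38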